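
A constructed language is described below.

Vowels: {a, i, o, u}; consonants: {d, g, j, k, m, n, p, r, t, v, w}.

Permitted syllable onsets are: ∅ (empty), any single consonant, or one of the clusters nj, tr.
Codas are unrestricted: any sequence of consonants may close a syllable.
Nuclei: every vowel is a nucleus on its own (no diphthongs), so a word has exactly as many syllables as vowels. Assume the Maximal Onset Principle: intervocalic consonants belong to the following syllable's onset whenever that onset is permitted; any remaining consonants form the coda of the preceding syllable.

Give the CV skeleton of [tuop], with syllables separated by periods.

CV.VC

The vowels are u, o — 2 nuclei, so 2 syllables.
/u…o/ gap (V1→V2): no consonants, so the boundary falls immediately after /u/.
Syllabification: tu.op.
Mapping each syllable to C/V: /tu/ → CV, /op/ → VC.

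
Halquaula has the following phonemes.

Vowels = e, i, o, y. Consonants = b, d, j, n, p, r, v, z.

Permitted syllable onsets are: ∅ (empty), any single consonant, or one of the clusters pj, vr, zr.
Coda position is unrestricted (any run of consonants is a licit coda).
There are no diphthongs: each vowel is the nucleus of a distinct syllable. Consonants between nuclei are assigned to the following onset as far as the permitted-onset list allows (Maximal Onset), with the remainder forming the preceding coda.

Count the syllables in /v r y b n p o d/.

Nuclei (vowels): y, o → 2 syllables.

2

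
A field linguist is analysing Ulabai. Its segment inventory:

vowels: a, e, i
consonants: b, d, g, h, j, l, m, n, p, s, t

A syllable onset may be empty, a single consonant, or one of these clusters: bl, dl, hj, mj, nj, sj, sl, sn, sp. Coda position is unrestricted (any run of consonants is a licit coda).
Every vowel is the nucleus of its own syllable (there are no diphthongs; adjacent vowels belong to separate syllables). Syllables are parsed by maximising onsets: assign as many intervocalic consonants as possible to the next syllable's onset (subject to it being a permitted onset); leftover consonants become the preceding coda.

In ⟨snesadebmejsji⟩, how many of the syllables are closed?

2

The vowels are e, a, e, e, i — 5 nuclei, so 5 syllables.
Between /e/ (V1) and /a/ (V2): just /s/ — single C goes to the following onset.
Between /a/ (V2) and /e/ (V3): /d/ is a single consonant, so it becomes the next onset.
Between /e/ (V3) and /e/ (V4): /bm/; trying suffixes from longest down, /m/ is the first permitted one, so coda /b/ | onset /m/.
Between /e/ (V4) and /i/ (V5): /jsj/; trying suffixes from longest down, /sj/ is the first permitted one, so coda /j/ | onset /sj/.
Syllabification: sne.sa.deb.mej.sji.
Classifying each syllable: /sne/ (open), /sa/ (open), /deb/ (closed), /mej/ (closed), /sji/ (open).
Closed syllables: 2.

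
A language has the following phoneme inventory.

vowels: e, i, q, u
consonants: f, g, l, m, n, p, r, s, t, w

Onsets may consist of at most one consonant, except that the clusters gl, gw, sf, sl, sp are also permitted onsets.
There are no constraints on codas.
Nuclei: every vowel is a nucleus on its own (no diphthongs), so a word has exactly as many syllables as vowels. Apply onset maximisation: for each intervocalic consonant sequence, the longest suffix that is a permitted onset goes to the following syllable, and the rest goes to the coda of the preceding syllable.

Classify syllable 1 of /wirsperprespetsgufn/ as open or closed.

Vowels present: i, e, e, e, u; each is a nucleus, giving 5 syllables.
/i…e/ gap (V1→V2): /rsp/; trying suffixes from longest down, /sp/ is the first permitted one, so coda /r/ | onset /sp/.
/e…e/ gap (V2→V3): /rpr/ — longest licit onset from the right is /r/, leaving /rp/ as coda.
/e…e/ gap (V3→V4): cluster /sp/ — /sp/ is itself a permitted onset, so the whole cluster goes right; preceding coda = ∅.
/e…u/ gap (V4→V5): /tsg/; trying suffixes from longest down, /g/ is the first permitted one, so coda /ts/ | onset /g/.
Result: wir.sperp.re.spets.gufn.
Syllable 1 is /wir/ with coda /r/, so it is closed.

closed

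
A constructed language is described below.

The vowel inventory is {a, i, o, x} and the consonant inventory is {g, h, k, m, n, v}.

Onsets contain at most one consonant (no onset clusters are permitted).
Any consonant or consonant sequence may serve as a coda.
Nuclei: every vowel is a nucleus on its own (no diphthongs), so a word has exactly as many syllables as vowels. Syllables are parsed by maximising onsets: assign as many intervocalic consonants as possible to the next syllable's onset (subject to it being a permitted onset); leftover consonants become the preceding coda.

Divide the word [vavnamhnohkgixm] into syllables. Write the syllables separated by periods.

Nuclei (vowels): a, a, o, i, x → 5 syllables.
/a…a/ gap (V1→V2): /vn/ splits as /v/ + /n/ (/n/ is the longest suffix that is a licit onset).
/a…o/ gap (V2→V3): /mhn/ splits as /mh/ + /n/ (/n/ is the longest suffix that is a licit onset).
/o…i/ gap (V3→V4): /hkg/; trying suffixes from longest down, /g/ is the first permitted one, so coda /hk/ | onset /g/.
/i…x/ gap (V4→V5): hiatus — the boundary sits between the two vowels.

vav.namh.nohk.gi.xm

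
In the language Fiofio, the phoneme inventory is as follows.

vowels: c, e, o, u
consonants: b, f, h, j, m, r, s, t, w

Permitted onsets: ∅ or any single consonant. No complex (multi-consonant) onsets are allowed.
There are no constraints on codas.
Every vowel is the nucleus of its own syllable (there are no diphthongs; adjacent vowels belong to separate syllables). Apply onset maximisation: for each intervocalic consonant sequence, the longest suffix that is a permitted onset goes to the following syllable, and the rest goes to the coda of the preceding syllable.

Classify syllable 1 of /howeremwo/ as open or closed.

Vowels present: o, e, e, o; each is a nucleus, giving 4 syllables.
Between /o/ (V1) and /e/ (V2): just /w/ — single C goes to the following onset.
Between /e/ (V2) and /e/ (V3): just /r/ — single C goes to the following onset.
Between /e/ (V3) and /o/ (V4): /mw/ splits as /m/ + /w/ (/w/ is the longest suffix that is a licit onset).
Result: ho.we.rem.wo.
Syllable 1 is /ho/; it ends in its nucleus with no coda, so it is open.

open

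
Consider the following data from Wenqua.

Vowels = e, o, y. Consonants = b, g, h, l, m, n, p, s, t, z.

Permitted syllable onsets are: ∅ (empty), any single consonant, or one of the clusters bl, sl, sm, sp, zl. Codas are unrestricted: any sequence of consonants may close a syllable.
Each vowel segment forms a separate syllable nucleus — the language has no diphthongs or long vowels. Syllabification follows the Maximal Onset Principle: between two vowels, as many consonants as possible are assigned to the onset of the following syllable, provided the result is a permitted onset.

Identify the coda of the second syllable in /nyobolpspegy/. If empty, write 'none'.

Vowels present: y, o, o, e, y; each is a nucleus, giving 5 syllables.
V1 /y/ – V2 /o/: nothing intervenes; syllable break is V.V.
V2 /o/ – V3 /o/: /b/ → onset of the next syllable (single consonants are always licit onsets).
V3 /o/ – V4 /e/: /lpsp/; trying suffixes from longest down, /sp/ is the first permitted one, so coda /lp/ | onset /sp/.
V4 /e/ – V5 /y/: just /g/ — single C goes to the following onset.
Syllabification: ny.o.bolp.spe.gy.
Syllable 2 is /o/: onset ∅, nucleus /o/, coda ∅.

none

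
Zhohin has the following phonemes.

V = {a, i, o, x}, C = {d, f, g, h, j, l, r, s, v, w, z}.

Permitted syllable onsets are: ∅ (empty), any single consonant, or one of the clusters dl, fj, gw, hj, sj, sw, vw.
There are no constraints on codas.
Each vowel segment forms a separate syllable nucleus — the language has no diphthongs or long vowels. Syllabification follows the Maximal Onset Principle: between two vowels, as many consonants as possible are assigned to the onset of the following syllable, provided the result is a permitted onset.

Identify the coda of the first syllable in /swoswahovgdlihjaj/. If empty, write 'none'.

The vowels are o, a, o, i, a — 5 nuclei, so 5 syllables.
V1 /o/ – V2 /a/: /sw/ is a licit onset in full, so it all attaches to the next syllable.
V2 /a/ – V3 /o/: just /h/ — single C goes to the following onset.
V3 /o/ – V4 /i/: /vgdl/ — longest licit onset from the right is /dl/, leaving /vg/ as coda.
V4 /i/ – V5 /a/: cluster /hj/ — /hj/ is itself a permitted onset, so the whole cluster goes right; preceding coda = ∅.
Result: swo.swa.hovg.dli.hjaj.
Syllable 1 is /swo/: onset /sw/, nucleus /o/, coda ∅.

none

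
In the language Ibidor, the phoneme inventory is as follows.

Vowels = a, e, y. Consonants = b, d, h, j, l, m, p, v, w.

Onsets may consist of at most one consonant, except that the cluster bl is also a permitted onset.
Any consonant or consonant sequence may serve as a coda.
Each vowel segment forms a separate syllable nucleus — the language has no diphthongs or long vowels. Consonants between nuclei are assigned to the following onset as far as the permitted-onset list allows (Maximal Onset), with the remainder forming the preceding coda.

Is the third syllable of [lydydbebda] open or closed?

Nuclei (vowels): y, y, e, a → 4 syllables.
σ1/σ2 boundary: /d/ → onset of the next syllable (single consonants are always licit onsets).
σ2/σ3 boundary: /db/ splits as /d/ + /b/ (/b/ is the longest suffix that is a licit onset).
σ3/σ4 boundary: cluster /bd/ — the longest permitted-onset suffix is /d/; onset = /d/, preceding coda = /b/.
Putting it together: ly.dyd.beb.da.
Syllable 3 is /beb/ with coda /b/, so it is closed.

closed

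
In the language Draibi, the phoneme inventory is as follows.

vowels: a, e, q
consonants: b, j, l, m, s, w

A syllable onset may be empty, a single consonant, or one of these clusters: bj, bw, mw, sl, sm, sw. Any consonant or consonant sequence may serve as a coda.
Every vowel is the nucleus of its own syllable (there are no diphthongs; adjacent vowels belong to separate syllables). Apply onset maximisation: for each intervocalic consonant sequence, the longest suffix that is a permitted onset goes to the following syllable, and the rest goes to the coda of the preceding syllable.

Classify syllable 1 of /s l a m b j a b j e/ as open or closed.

closed

The vowels are a, a, e — 3 nuclei, so 3 syllables.
V1 /a/ – V2 /a/: /mbj/ splits as /m/ + /bj/ (/bj/ is the longest suffix that is a licit onset).
V2 /a/ – V3 /e/: /bj/ — entire cluster is a permitted onset → onset /bj/, coda ∅.
Putting it together: slam.bja.bje.
Syllable 1 is /slam/ with coda /m/, so it is closed.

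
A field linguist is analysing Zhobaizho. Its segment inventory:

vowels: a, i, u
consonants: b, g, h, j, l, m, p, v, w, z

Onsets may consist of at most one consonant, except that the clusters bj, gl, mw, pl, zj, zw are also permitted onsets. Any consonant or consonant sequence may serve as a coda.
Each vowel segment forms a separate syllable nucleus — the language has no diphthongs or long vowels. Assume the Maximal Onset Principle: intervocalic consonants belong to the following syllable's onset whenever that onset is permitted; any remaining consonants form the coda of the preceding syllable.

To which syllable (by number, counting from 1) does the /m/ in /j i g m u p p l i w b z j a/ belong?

Vowels present: i, u, i, a; each is a nucleus, giving 4 syllables.
/i…u/ gap (V1→V2): cluster /gm/ — the longest permitted-onset suffix is /m/; onset = /m/, preceding coda = /g/.
/u…i/ gap (V2→V3): /ppl/; trying suffixes from longest down, /pl/ is the first permitted one, so coda /p/ | onset /pl/.
/i…a/ gap (V3→V4): /wbzj/; trying suffixes from longest down, /zj/ is the first permitted one, so coda /wb/ | onset /zj/.
So the parse is jig.mup.pliwb.zja.
The /m/ is in the onset of syllable 2 (/mup/).

2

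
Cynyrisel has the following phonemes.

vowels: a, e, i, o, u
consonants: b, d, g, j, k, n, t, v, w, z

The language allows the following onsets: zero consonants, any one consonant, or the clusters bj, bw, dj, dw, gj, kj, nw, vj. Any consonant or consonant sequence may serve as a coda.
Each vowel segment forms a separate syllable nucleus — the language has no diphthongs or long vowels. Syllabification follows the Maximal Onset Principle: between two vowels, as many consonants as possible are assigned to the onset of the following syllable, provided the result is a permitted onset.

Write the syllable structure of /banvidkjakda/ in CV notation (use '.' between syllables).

CVC.CVC.CCVC.CV

Vowels present: a, i, a, a; each is a nucleus, giving 4 syllables.
V1 /a/ – V2 /i/: /nv/ splits as /n/ + /v/ (/v/ is the longest suffix that is a licit onset).
V2 /i/ – V3 /a/: /dkj/; trying suffixes from longest down, /kj/ is the first permitted one, so coda /d/ | onset /kj/.
V3 /a/ – V4 /a/: /kd/; trying suffixes from longest down, /d/ is the first permitted one, so coda /k/ | onset /d/.
Result: ban.vid.kjak.da.
Mapping each syllable to C/V: /ban/ → CVC, /vid/ → CVC, /kjak/ → CCVC, /da/ → CV.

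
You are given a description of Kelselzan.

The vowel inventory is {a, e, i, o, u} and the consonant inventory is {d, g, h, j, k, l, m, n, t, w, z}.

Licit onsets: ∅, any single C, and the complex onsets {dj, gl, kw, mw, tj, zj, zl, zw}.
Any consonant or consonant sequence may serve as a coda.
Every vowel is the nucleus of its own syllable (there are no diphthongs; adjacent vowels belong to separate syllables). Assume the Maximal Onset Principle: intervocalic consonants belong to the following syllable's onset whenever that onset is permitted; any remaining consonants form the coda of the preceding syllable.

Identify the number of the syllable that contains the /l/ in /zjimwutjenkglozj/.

Nuclei (vowels): i, u, e, o → 4 syllables.
σ1/σ2 boundary: /mw/ is a licit onset in full, so it all attaches to the next syllable.
σ2/σ3 boundary: /tj/ is a licit onset in full, so it all attaches to the next syllable.
σ3/σ4 boundary: /nkgl/ splits as /nk/ + /gl/ (/gl/ is the longest suffix that is a licit onset).
So the parse is zji.mwu.tjenk.glozj.
The /l/ is in the onset of syllable 4 (/glozj/).

4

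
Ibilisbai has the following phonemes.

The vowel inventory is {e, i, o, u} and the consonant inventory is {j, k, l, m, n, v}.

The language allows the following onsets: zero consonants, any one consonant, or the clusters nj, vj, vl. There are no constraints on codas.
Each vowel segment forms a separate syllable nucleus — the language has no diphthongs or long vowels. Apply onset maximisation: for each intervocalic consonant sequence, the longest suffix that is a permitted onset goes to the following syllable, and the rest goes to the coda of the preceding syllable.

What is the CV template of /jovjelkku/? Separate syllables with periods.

Vowels present: o, e, u; each is a nucleus, giving 3 syllables.
V1 /o/ – V2 /e/: cluster /vj/ — /vj/ is itself a permitted onset, so the whole cluster goes right; preceding coda = ∅.
V2 /e/ – V3 /u/: /lkk/; trying suffixes from longest down, /k/ is the first permitted one, so coda /lk/ | onset /k/.
So the parse is jo.vjelk.ku.
Mapping each syllable to C/V: /jo/ → CV, /vjelk/ → CCVCC, /ku/ → CV.

CV.CCVCC.CV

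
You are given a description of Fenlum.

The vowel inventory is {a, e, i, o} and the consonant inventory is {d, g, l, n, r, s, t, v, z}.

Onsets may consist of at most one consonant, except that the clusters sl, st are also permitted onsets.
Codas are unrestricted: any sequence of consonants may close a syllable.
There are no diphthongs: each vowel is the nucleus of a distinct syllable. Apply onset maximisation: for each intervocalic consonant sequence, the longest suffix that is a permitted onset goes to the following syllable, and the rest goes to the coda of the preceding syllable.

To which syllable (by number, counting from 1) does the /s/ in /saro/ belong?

1

Vowels present: a, o; each is a nucleus, giving 2 syllables.
/a…o/ gap (V1→V2): /r/ is a single consonant, so it becomes the next onset.
Syllabification: sa.ro.
The /s/ is in the onset of syllable 1 (/sa/).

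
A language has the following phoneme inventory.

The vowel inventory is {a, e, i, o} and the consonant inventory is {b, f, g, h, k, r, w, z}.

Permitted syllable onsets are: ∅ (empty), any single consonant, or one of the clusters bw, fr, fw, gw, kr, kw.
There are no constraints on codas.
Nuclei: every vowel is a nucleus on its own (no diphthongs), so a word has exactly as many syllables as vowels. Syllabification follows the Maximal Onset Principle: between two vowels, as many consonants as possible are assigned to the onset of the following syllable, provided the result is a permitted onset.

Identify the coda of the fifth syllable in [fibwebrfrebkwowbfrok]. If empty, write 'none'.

Nuclei (vowels): i, e, e, o, o → 5 syllables.
V1 /i/ – V2 /e/: cluster /bw/ — /bw/ is itself a permitted onset, so the whole cluster goes right; preceding coda = ∅.
V2 /e/ – V3 /e/: /brfr/; trying suffixes from longest down, /fr/ is the first permitted one, so coda /br/ | onset /fr/.
V3 /e/ – V4 /o/: /bkw/; trying suffixes from longest down, /kw/ is the first permitted one, so coda /b/ | onset /kw/.
V4 /o/ – V5 /o/: cluster /wbfr/ — the longest permitted-onset suffix is /fr/; onset = /fr/, preceding coda = /wb/.
So the parse is fi.bwebr.freb.kwowb.frok.
Syllable 5 is /frok/: onset /fr/, nucleus /o/, coda /k/.

k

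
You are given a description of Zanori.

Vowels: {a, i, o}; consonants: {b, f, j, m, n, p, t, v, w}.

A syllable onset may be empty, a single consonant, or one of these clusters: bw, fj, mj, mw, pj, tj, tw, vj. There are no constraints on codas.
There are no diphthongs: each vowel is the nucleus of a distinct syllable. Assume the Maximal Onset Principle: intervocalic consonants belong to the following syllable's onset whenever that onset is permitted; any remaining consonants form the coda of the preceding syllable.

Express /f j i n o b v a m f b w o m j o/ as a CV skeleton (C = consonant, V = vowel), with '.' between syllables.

Nuclei (vowels): i, o, a, o, o → 5 syllables.
V1 /i/ – V2 /o/: /n/ → onset of the next syllable (single consonants are always licit onsets).
V2 /o/ – V3 /a/: /bv/ — longest licit onset from the right is /v/, leaving /b/ as coda.
V3 /a/ – V4 /o/: /mfbw/ splits as /mf/ + /bw/ (/bw/ is the longest suffix that is a licit onset).
V4 /o/ – V5 /o/: /mj/ is a licit onset in full, so it all attaches to the next syllable.
Result: fji.nob.vamf.bwo.mjo.
Mapping each syllable to C/V: /fji/ → CCV, /nob/ → CVC, /vamf/ → CVCC, /bwo/ → CCV, /mjo/ → CCV.

CCV.CVC.CVCC.CCV.CCV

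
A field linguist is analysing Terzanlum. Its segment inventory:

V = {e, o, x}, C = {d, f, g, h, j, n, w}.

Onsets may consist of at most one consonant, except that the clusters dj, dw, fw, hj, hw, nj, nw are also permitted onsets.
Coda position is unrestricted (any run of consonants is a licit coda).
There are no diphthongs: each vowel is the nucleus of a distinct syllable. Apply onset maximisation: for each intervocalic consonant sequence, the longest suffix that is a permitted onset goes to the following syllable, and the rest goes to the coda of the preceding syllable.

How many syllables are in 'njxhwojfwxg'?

3

Vowels present: x, o, x; each is a nucleus, giving 3 syllables.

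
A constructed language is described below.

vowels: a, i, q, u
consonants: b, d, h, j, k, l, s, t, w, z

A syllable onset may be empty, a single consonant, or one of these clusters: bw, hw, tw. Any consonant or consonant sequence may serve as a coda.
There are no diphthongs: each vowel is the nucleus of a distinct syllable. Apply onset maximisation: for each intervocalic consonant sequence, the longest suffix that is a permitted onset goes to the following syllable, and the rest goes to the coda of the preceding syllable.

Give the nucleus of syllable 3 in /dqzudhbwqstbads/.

q

Vowels present: q, u, q, a; each is a nucleus, giving 4 syllables.
The third nucleus (vowel 3 from the left) is /q/.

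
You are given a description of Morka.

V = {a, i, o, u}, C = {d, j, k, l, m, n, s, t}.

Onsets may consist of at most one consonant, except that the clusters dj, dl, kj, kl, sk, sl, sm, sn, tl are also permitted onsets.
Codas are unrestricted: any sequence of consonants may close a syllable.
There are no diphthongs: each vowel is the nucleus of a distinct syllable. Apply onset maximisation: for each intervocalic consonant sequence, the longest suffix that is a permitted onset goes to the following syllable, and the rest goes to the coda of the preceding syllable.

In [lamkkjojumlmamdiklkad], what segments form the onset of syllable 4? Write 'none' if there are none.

m

Vowels present: a, o, u, a, i, a; each is a nucleus, giving 6 syllables.
V1 /a/ – V2 /o/: /mkkj/; trying suffixes from longest down, /kj/ is the first permitted one, so coda /mk/ | onset /kj/.
V2 /o/ – V3 /u/: just /j/ — single C goes to the following onset.
V3 /u/ – V4 /a/: cluster /mlm/ — the longest permitted-onset suffix is /m/; onset = /m/, preceding coda = /ml/.
V4 /a/ – V5 /i/: /md/ splits as /m/ + /d/ (/d/ is the longest suffix that is a licit onset).
V5 /i/ – V6 /a/: cluster /klk/ — the longest permitted-onset suffix is /k/; onset = /k/, preceding coda = /kl/.
So the parse is lamk.kjo.juml.mam.dikl.kad.
Syllable 4 is /mam/: onset /m/, nucleus /a/, coda /m/.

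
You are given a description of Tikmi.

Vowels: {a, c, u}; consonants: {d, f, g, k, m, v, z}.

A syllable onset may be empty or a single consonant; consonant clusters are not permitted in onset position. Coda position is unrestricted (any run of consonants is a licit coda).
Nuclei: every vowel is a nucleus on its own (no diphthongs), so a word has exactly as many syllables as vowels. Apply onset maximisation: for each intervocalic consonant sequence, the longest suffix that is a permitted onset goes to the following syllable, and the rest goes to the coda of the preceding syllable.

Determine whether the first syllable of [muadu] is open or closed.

Nuclei (vowels): u, a, u → 3 syllables.
Between /u/ (V1) and /a/ (V2): nothing intervenes; syllable break is V.V.
Between /a/ (V2) and /u/ (V3): /d/ → onset of the next syllable (single consonants are always licit onsets).
Putting it together: mu.a.du.
Syllable 1 is /mu/; it ends in its nucleus with no coda, so it is open.

open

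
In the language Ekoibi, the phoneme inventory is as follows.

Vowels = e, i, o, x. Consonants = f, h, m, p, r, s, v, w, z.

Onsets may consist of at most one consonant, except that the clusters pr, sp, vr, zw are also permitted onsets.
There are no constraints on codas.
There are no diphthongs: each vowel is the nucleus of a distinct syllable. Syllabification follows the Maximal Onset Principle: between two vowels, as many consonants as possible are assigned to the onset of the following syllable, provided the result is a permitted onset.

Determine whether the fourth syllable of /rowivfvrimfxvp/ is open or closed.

closed

Vowels present: o, i, i, x; each is a nucleus, giving 4 syllables.
Between /o/ (V1) and /i/ (V2): /w/ → onset of the next syllable (single consonants are always licit onsets).
Between /i/ (V2) and /i/ (V3): /vfvr/ — longest licit onset from the right is /vr/, leaving /vf/ as coda.
Between /i/ (V3) and /x/ (V4): /mf/ splits as /m/ + /f/ (/f/ is the longest suffix that is a licit onset).
Result: ro.wivf.vrim.fxvp.
Syllable 4 is /fxvp/ with coda /vp/, so it is closed.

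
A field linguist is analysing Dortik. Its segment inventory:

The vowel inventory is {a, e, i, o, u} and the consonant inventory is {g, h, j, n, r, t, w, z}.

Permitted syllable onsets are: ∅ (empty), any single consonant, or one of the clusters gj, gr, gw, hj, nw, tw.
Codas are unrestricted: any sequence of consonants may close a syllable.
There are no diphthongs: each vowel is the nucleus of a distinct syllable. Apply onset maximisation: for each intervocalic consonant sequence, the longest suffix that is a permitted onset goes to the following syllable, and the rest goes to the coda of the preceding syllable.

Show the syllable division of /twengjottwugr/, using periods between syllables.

twen.gjot.twugr

Nuclei (vowels): e, o, u → 3 syllables.
Between /e/ (V1) and /o/ (V2): /ngj/; trying suffixes from longest down, /gj/ is the first permitted one, so coda /n/ | onset /gj/.
Between /o/ (V2) and /u/ (V3): /ttw/ splits as /t/ + /tw/ (/tw/ is the longest suffix that is a licit onset).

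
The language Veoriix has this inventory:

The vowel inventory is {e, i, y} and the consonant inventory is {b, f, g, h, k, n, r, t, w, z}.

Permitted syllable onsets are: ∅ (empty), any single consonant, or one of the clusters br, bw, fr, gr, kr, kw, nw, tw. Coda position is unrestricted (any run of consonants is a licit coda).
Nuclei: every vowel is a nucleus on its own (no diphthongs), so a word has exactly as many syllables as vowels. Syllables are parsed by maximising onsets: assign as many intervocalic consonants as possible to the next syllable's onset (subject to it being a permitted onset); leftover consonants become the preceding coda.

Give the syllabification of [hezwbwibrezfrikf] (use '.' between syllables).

hezw.bwi.brez.frikf

Vowels present: e, i, e, i; each is a nucleus, giving 4 syllables.
/e…i/ gap (V1→V2): /zwbw/; trying suffixes from longest down, /bw/ is the first permitted one, so coda /zw/ | onset /bw/.
/i…e/ gap (V2→V3): /br/ is a licit onset in full, so it all attaches to the next syllable.
/e…i/ gap (V3→V4): /zfr/; trying suffixes from longest down, /fr/ is the first permitted one, so coda /z/ | onset /fr/.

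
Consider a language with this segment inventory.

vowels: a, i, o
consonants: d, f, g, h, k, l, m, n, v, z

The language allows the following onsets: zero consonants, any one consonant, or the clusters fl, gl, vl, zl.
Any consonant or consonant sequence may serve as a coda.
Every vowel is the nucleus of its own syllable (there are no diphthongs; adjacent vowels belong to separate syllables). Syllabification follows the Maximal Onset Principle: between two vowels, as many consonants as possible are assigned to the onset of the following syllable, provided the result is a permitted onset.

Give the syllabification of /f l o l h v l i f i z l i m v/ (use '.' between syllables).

flolh.vli.fi.zlimv

The vowels are o, i, i, i — 4 nuclei, so 4 syllables.
Between /o/ (V1) and /i/ (V2): /lhvl/ splits as /lh/ + /vl/ (/vl/ is the longest suffix that is a licit onset).
Between /i/ (V2) and /i/ (V3): /f/ is a single consonant, so it becomes the next onset.
Between /i/ (V3) and /i/ (V4): /zl/ is a licit onset in full, so it all attaches to the next syllable.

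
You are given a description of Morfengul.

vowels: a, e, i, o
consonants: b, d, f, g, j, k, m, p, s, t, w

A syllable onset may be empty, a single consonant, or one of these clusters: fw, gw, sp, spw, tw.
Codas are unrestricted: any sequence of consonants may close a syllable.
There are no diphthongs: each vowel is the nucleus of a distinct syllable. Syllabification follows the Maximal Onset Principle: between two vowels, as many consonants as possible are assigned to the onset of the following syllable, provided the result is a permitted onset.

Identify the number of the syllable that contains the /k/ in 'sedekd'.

The vowels are e, e — 2 nuclei, so 2 syllables.
/e…e/ gap (V1→V2): /d/ is a single consonant, so it becomes the next onset.
Result: se.dekd.
The /k/ is in the coda of syllable 2 (/dekd/).

2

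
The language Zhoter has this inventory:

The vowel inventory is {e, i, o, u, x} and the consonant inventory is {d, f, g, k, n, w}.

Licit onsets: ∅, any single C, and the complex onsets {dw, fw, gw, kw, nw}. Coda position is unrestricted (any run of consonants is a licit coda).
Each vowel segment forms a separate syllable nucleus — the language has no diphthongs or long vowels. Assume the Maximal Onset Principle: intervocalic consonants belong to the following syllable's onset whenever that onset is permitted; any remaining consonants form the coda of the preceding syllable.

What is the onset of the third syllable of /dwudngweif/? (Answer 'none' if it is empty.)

none

Nuclei (vowels): u, e, i → 3 syllables.
σ1/σ2 boundary: /dngw/ — longest licit onset from the right is /gw/, leaving /dn/ as coda.
σ2/σ3 boundary: no consonants, so the boundary falls immediately after /e/.
Syllabification: dwudn.gwe.if.
Syllable 3 is /if/: onset ∅, nucleus /i/, coda /f/.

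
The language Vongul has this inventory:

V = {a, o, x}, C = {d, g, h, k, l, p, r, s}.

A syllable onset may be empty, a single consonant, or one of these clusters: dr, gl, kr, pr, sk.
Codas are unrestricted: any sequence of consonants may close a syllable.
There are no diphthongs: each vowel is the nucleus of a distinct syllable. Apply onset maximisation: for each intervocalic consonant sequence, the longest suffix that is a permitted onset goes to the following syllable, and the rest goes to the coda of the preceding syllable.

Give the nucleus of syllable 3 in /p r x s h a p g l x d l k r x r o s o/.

The vowels are x, a, x, x, o, o — 6 nuclei, so 6 syllables.
The third nucleus (vowel 3 from the left) is /x/.

x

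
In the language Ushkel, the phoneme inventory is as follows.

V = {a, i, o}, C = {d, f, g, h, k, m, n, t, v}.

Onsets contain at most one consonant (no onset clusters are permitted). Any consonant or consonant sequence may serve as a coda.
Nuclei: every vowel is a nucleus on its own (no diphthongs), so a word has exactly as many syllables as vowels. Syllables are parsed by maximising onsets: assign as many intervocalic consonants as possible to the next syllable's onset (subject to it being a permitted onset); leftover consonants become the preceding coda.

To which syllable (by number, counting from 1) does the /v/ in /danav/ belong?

The vowels are a, a — 2 nuclei, so 2 syllables.
V1 /a/ – V2 /a/: /n/ is a single consonant, so it becomes the next onset.
Putting it together: da.nav.
The /v/ is in the coda of syllable 2 (/nav/).

2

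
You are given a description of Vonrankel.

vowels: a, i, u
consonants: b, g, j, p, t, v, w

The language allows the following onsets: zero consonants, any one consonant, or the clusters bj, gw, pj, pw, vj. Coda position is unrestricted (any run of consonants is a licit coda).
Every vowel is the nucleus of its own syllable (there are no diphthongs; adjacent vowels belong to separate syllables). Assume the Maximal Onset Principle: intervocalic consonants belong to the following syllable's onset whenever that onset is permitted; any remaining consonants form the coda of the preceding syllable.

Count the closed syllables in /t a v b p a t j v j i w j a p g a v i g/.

Vowels present: a, a, i, a, a, i; each is a nucleus, giving 6 syllables.
σ1/σ2 boundary: /vbp/ splits as /vb/ + /p/ (/p/ is the longest suffix that is a licit onset).
σ2/σ3 boundary: cluster /tjvj/ — the longest permitted-onset suffix is /vj/; onset = /vj/, preceding coda = /tj/.
σ3/σ4 boundary: cluster /wj/ — the longest permitted-onset suffix is /j/; onset = /j/, preceding coda = /w/.
σ4/σ5 boundary: /pg/; trying suffixes from longest down, /g/ is the first permitted one, so coda /p/ | onset /g/.
σ5/σ6 boundary: just /v/ — single C goes to the following onset.
Result: tavb.patj.vjiw.jap.ga.vig.
Classifying each syllable: /tavb/ (closed), /patj/ (closed), /vjiw/ (closed), /jap/ (closed), /ga/ (open), /vig/ (closed).
Closed syllables: 5.

5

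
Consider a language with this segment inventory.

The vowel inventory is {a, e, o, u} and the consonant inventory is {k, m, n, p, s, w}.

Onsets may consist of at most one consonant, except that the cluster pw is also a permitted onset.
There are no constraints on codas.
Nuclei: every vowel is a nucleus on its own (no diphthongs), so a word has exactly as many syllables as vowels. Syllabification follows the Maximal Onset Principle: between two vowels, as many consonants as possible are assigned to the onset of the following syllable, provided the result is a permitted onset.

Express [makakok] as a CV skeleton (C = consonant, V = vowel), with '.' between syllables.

CV.CV.CVC

Nuclei (vowels): a, a, o → 3 syllables.
σ1/σ2 boundary: /k/ → onset of the next syllable (single consonants are always licit onsets).
σ2/σ3 boundary: /k/ → onset of the next syllable (single consonants are always licit onsets).
Syllabification: ma.ka.kok.
Mapping each syllable to C/V: /ma/ → CV, /ka/ → CV, /kok/ → CVC.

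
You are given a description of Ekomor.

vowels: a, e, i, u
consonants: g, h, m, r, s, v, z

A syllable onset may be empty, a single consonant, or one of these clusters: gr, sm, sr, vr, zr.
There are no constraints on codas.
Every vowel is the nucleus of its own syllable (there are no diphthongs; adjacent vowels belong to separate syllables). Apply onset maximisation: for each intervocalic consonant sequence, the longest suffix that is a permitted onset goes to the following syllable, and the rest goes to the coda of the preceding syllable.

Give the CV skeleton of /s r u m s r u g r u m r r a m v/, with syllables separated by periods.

CCVC.CCV.CCVCC.CVCC

Nuclei (vowels): u, u, u, a → 4 syllables.
Between /u/ (V1) and /u/ (V2): /msr/ splits as /m/ + /sr/ (/sr/ is the longest suffix that is a licit onset).
Between /u/ (V2) and /u/ (V3): /gr/ is a licit onset in full, so it all attaches to the next syllable.
Between /u/ (V3) and /a/ (V4): cluster /mrr/ — the longest permitted-onset suffix is /r/; onset = /r/, preceding coda = /mr/.
Syllabification: srum.sru.grumr.ramv.
Mapping each syllable to C/V: /srum/ → CCVC, /sru/ → CCV, /grumr/ → CCVCC, /ramv/ → CVCC.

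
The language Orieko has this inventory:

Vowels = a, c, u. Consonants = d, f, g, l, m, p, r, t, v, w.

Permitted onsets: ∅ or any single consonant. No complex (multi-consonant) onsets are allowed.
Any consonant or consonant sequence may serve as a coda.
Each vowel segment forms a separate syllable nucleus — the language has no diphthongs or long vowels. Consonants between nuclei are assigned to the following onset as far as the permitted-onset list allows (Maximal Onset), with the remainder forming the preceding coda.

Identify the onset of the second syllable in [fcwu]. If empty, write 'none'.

w

The vowels are c, u — 2 nuclei, so 2 syllables.
V1 /c/ – V2 /u/: /w/ is a single consonant, so it becomes the next onset.
Result: fc.wu.
Syllable 2 is /wu/: onset /w/, nucleus /u/, coda ∅.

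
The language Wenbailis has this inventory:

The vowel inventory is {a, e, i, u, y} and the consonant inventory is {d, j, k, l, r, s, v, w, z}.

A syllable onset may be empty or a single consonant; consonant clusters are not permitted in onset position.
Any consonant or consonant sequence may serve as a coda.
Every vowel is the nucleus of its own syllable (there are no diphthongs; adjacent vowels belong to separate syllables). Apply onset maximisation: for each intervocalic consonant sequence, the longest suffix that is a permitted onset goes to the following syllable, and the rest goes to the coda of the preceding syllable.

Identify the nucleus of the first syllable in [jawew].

a

Nuclei (vowels): a, e → 2 syllables.
The first nucleus (vowel 1 from the left) is /a/.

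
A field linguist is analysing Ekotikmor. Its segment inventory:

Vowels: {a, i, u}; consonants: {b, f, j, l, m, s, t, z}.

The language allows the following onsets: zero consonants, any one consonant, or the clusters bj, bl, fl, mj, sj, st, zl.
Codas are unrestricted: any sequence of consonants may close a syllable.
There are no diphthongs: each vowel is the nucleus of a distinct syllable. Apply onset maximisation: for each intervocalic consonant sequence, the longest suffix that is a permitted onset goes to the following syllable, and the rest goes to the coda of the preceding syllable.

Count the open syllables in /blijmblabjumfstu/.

Nuclei (vowels): i, a, u, u → 4 syllables.
Between /i/ (V1) and /a/ (V2): /jmbl/ splits as /jm/ + /bl/ (/bl/ is the longest suffix that is a licit onset).
Between /a/ (V2) and /u/ (V3): /bj/ is a licit onset in full, so it all attaches to the next syllable.
Between /u/ (V3) and /u/ (V4): cluster /mfst/ — the longest permitted-onset suffix is /st/; onset = /st/, preceding coda = /mf/.
Syllabification: blijm.bla.bjumf.stu.
Classifying each syllable: /blijm/ (closed), /bla/ (open), /bjumf/ (closed), /stu/ (open).
Open syllables: 2.

2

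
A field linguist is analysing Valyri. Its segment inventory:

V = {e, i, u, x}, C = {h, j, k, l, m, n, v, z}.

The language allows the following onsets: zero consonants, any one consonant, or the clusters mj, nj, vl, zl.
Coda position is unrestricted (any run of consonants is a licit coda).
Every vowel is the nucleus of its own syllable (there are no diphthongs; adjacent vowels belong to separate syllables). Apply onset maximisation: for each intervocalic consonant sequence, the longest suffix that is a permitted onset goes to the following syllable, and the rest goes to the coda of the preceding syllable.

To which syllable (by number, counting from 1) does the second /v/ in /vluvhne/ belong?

1

Nuclei (vowels): u, e → 2 syllables.
/u…e/ gap (V1→V2): cluster /vhn/ — the longest permitted-onset suffix is /n/; onset = /n/, preceding coda = /vh/.
Putting it together: vluvh.ne.
The second /v/ is in the coda of syllable 1 (/vluvh/).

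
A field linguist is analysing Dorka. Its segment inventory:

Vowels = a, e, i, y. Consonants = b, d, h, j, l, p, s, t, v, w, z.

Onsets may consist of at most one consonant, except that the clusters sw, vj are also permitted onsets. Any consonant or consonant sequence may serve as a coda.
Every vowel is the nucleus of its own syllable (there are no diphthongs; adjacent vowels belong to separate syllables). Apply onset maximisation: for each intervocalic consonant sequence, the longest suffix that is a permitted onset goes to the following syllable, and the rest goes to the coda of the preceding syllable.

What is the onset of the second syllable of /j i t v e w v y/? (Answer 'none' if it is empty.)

Vowels present: i, e, y; each is a nucleus, giving 3 syllables.
/i…e/ gap (V1→V2): cluster /tv/ — the longest permitted-onset suffix is /v/; onset = /v/, preceding coda = /t/.
/e…y/ gap (V2→V3): /wv/ splits as /w/ + /v/ (/v/ is the longest suffix that is a licit onset).
Result: jit.vew.vy.
Syllable 2 is /vew/: onset /v/, nucleus /e/, coda /w/.

v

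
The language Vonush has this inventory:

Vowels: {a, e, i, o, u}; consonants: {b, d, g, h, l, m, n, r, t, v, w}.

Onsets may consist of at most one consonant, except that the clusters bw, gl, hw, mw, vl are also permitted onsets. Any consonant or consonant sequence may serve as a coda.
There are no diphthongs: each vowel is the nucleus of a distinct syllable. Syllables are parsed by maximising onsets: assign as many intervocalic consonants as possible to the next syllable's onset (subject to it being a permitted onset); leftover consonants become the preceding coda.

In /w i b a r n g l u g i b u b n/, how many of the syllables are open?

3

The vowels are i, a, u, i, u — 5 nuclei, so 5 syllables.
V1 /i/ – V2 /a/: just /b/ — single C goes to the following onset.
V2 /a/ – V3 /u/: /rngl/; trying suffixes from longest down, /gl/ is the first permitted one, so coda /rn/ | onset /gl/.
V3 /u/ – V4 /i/: /g/ is a single consonant, so it becomes the next onset.
V4 /i/ – V5 /u/: /b/ → onset of the next syllable (single consonants are always licit onsets).
Putting it together: wi.barn.glu.gi.bubn.
Classifying each syllable: /wi/ (open), /barn/ (closed), /glu/ (open), /gi/ (open), /bubn/ (closed).
Open syllables: 3.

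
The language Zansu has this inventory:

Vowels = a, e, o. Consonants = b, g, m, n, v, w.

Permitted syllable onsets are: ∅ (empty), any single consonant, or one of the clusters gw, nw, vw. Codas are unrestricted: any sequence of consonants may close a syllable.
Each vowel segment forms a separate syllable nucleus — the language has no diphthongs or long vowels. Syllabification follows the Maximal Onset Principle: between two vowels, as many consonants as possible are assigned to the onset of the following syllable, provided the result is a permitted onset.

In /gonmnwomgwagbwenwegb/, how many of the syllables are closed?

4

Vowels present: o, o, a, e, e; each is a nucleus, giving 5 syllables.
V1 /o/ – V2 /o/: /nmnw/; trying suffixes from longest down, /nw/ is the first permitted one, so coda /nm/ | onset /nw/.
V2 /o/ – V3 /a/: /mgw/; trying suffixes from longest down, /gw/ is the first permitted one, so coda /m/ | onset /gw/.
V3 /a/ – V4 /e/: /gbw/; trying suffixes from longest down, /w/ is the first permitted one, so coda /gb/ | onset /w/.
V4 /e/ – V5 /e/: /nw/ — entire cluster is a permitted onset → onset /nw/, coda ∅.
So the parse is gonm.nwom.gwagb.we.nwegb.
Classifying each syllable: /gonm/ (closed), /nwom/ (closed), /gwagb/ (closed), /we/ (open), /nwegb/ (closed).
Closed syllables: 4.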